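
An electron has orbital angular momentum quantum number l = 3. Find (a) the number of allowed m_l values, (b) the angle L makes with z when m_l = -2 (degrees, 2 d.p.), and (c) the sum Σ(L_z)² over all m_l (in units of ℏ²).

7 values; θ(m_l=-2) ≈ 125.26°; Σ(L_z)² = 28 ℏ²

There are 2l+1 = 7 values of m_l.
For m_l = -2: cos θ = -2/√12, θ ≈ 125.26°.
Σ m_l² = 28, so Σ(L_z)² = 28 ℏ².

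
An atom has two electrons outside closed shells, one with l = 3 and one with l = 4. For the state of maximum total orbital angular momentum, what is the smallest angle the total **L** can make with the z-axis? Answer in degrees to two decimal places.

θ_min ≈ 20.70°

Angular momentum addition gives L = |l₁ − l₂|, …, l₁ + l₂.
So L can be 1, 2, 3, 4, 5, 6, 7.
The maximum is L = 7, with |L_tot| = ℏ√(7·8) = 2√14 ℏ.
The minimum angle with z is arccos(7/√56) ≈ 20.70°.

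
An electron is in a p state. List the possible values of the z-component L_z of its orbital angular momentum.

L_z ∈ {−ℏ, 0, ℏ}

For a p orbital, l = 1.
L_z = m_l ℏ with m_l ranging from −l to +l in integer steps.
For l = 1: m_l ∈ {-1, 0, 1}.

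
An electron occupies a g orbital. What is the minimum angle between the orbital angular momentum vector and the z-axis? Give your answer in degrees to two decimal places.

θ_min ≈ 26.57°

For a g orbital, l = 4.
|L|² = l(l+1)ℏ² = 20ℏ², so |L| = 2√5 ℏ.
The smallest angle corresponds to the largest L_z, i.e. m_l = l = 4, giving L_z = 4ℏ.
cos θ_min = 4/√20, so θ_min ≈ 26.57°.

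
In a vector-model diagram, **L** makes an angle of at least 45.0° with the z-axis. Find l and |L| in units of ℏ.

At minimum angle, m_l = l, so cos θ = l/√(l(l+1)); cos²θ = l/(l+1) = 0.5000.
Thus l = 0.5000/(1 − 0.5000) ≈ 1.
Then |L| = ℏ√(1·2) = √2 ℏ.

l = 1, |L| = √2 ℏ ≈ 1.414ℏ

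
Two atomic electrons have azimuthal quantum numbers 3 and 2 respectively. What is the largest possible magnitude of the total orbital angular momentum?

|L_tot|_max = √30 ℏ ≈ 5.477ℏ

Angular momentum addition gives L = |l₁ − l₂|, …, l₁ + l₂.
L ∈ {1, 2, 3, 4, 5}.
The largest magnitude corresponds to L = 5: |L_tot| = ℏ√(5·6) = √30 ℏ.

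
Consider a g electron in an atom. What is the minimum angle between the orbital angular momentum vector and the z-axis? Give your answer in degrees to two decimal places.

G corresponds to l = 4.
|L| = ℏ√(l(l+1)) = 2√5 ℏ.
The smallest angle corresponds to the largest L_z, i.e. m_l = l = 4, giving L_z = 4ℏ.
cos θ_min = 4/√20, so θ_min ≈ 26.57°.

θ_min ≈ 26.57°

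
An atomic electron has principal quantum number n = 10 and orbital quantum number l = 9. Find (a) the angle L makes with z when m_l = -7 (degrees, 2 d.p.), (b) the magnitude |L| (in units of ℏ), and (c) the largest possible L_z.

For m_l = -7: cos θ = -7/√90, θ ≈ 137.55°.
|L| = ℏ√(9·10) = 3√10 ℏ ≈ 9.487ℏ.
L_z,max = lℏ = 9ℏ.

θ(m_l=-7) ≈ 137.55°; |L| = 3√10 ℏ ≈ 9.487ℏ; L_z,max = 9ℏ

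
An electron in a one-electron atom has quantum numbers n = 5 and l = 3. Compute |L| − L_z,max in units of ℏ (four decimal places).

|L| = 2√3 ℏ ≈ 3.4641ℏ, while L_z,max = lℏ = 3ℏ.
The difference is (2√3 − 3)ℏ ≈ 0.4641ℏ.

|L| − L_z,max ≈ 0.4641ℏ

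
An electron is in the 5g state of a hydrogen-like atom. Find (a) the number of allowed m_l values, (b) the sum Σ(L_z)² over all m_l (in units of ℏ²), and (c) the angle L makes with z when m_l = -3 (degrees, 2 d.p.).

9 values; Σ(L_z)² = 60 ℏ²; θ(m_l=-3) ≈ 132.13°

The 5g subshell has l = 4.
There are 2l+1 = 9 values of m_l.
Σ m_l² = 60, so Σ(L_z)² = 60 ℏ².
For m_l = -3: cos θ = -3/√20, θ ≈ 132.13°.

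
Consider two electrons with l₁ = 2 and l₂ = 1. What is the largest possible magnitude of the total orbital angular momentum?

L runs from |2 − 1| = 1 to 2 + 1 = 3.
Allowed values: L = 1, 2, 3.
The largest magnitude corresponds to L = 3: |L_tot| = ℏ√(3·4) = 2√3 ℏ.

|L_tot|_max = 2√3 ℏ ≈ 3.464ℏ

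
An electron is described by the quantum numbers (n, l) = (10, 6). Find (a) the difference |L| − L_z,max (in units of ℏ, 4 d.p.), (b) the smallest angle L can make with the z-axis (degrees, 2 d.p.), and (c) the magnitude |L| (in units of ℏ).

|L| − L_z,max = (√42 − 6)ℏ ≈ 0.4807ℏ.
cos θ_min = 6/√42, so θ_min ≈ 22.21°.
|L| = ℏ√(6·7) = √42 ℏ ≈ 6.481ℏ.

|L|−L_z,max ≈ 0.4807ℏ; θ_min ≈ 22.21°; |L| = √42 ℏ ≈ 6.481ℏ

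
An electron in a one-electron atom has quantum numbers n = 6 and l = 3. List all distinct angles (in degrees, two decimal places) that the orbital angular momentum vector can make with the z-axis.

θ ∈ {30.00°, 54.74°, 73.22°, 90.00°, 106.78°, 125.26°, 150.00°}

|L|² = l(l+1)ℏ² = 12ℏ², so |L| = 2√3 ℏ.
cos θ = m_l/√12 for each m_l ∈ {-3, -2, -1, 0, 1, 2, 3}.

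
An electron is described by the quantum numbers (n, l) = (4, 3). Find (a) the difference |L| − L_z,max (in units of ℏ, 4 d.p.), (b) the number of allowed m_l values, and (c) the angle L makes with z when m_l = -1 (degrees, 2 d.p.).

|L|−L_z,max ≈ 0.4641ℏ; 7 values; θ(m_l=-1) ≈ 106.78°

|L| − L_z,max = (2√3 − 3)ℏ ≈ 0.4641ℏ.
There are 2l+1 = 7 values of m_l.
For m_l = -1: cos θ = -1/√12, θ ≈ 106.78°.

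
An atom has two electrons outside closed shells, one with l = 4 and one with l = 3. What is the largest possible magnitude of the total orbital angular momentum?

|L_tot|_max = 2√14 ℏ ≈ 7.483ℏ

L runs from |4 − 3| = 1 to 4 + 3 = 7.
So L can be 1, 2, 3, 4, 5, 6, 7.
The largest magnitude corresponds to L = 7: |L_tot| = ℏ√(7·8) = 2√14 ℏ.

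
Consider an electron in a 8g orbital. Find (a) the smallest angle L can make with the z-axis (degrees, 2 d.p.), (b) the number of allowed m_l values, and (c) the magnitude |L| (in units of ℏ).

The 8g subshell has l = 4.
cos θ_min = 4/√20, so θ_min ≈ 26.57°.
There are 2l+1 = 9 values of m_l.
|L| = ℏ√(4·5) = 2√5 ℏ ≈ 4.472ℏ.

θ_min ≈ 26.57°; 9 values; |L| = 2√5 ℏ ≈ 4.472ℏ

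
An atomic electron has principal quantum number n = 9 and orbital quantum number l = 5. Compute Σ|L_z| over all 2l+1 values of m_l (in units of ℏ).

Σ|L_z| = 30 ℏ

The allowed m_l values are -5, -4, -3, -2, -1, 0, 1, 2, 3, 4, 5.
Σ|m_l| = 2·5(5+1)/2 = 30.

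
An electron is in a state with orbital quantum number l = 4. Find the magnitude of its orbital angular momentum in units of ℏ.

|L| = ℏ√(l(l+1)) = ℏ√(4·5) = 2√5 ℏ

|L| = 2√5 ℏ ≈ 4.472ℏ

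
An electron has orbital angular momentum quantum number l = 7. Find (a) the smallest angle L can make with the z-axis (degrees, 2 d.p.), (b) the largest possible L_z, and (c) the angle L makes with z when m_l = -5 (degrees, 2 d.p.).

cos θ_min = 7/√56, so θ_min ≈ 20.70°.
L_z,max = lℏ = 7ℏ.
For m_l = -5: cos θ = -5/√56, θ ≈ 131.92°.

θ_min ≈ 20.70°; L_z,max = 7ℏ; θ(m_l=-5) ≈ 131.92°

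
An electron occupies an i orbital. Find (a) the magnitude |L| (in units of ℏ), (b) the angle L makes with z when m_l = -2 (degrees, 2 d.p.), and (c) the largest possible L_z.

The letter i corresponds to l = 6.
|L| = ℏ√(6·7) = √42 ℏ ≈ 6.481ℏ.
For m_l = -2: cos θ = -2/√42, θ ≈ 107.98°.
L_z,max = lℏ = 6ℏ.

|L| = √42 ℏ ≈ 6.481ℏ; θ(m_l=-2) ≈ 107.98°; L_z,max = 6ℏ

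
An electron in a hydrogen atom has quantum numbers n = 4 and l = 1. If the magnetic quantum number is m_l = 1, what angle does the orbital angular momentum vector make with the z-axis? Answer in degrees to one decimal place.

|L|² = l(l+1)ℏ² = 2ℏ², so |L| = √2 ℏ.
L_z = m_l ℏ = 1ℏ.
cos θ = L_z/|L| = 1/√2, so θ ≈ 45.0°.

θ ≈ 45.0°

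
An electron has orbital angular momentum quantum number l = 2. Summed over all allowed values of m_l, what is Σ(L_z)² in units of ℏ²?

m_l runs from −2 to 2, i.e. {-2, -1, 0, 1, 2}.
Σ m_l² = 2·(1 + 4) = 10.

Σ(L_z)² = 10 ℏ²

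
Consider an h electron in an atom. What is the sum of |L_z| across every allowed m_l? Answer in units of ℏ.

Σ|L_z| = 30 ℏ

For an h orbital, l = 5.
The allowed m_l values are -5, -4, -3, -2, -1, 0, 1, 2, 3, 4, 5.
Σ|m_l| = 2·5(5+1)/2 = 30.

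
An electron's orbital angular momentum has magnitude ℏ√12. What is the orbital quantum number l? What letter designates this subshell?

Since |L|² = l(l+1)ℏ², l(l+1) = 12.
The positive root is l = 3.

l = 3 (f orbital)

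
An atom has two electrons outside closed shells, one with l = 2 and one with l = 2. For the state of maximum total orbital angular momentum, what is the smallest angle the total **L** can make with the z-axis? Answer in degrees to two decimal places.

Angular momentum addition gives L = |l₁ − l₂|, …, l₁ + l₂.
Allowed values: L = 0, 1, 2, 3, 4.
The maximum is L = 4, with |L_tot| = ℏ√(4·5) = 2√5 ℏ.
The minimum angle with z is arccos(4/√20) ≈ 26.57°.

θ_min ≈ 26.57°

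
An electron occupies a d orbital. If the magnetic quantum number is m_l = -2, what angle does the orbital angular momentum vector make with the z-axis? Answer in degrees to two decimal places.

For a d orbital, l = 2.
|L| = √(l(l+1)) ℏ = √6 ℏ.
L_z = m_l ℏ = −2ℏ.
cos θ = L_z/|L| = -2/√6, so θ ≈ 144.74°.

θ ≈ 144.74°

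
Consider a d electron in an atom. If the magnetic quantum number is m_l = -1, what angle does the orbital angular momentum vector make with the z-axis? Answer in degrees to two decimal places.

For a d orbital, l = 2.
|L|² = l(l+1)ℏ² = 6ℏ², so |L| = √6 ℏ.
L_z = m_l ℏ = −1ℏ.
cos θ = L_z/|L| = -1/√6, so θ ≈ 114.09°.

θ ≈ 114.09°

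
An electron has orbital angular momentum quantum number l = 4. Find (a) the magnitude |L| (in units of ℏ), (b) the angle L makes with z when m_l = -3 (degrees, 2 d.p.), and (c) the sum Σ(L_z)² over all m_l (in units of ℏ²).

|L| = ℏ√(4·5) = 2√5 ℏ ≈ 4.472ℏ.
For m_l = -3: cos θ = -3/√20, θ ≈ 132.13°.
Σ m_l² = 60, so Σ(L_z)² = 60 ℏ².

|L| = 2√5 ℏ ≈ 4.472ℏ; θ(m_l=-3) ≈ 132.13°; Σ(L_z)² = 60 ℏ²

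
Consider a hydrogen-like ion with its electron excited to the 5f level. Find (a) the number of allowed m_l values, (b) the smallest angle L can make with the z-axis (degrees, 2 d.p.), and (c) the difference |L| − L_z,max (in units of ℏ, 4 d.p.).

The 5f level has l = 3.
There are 2l+1 = 7 values of m_l.
cos θ_min = 3/√12, so θ_min ≈ 30.00°.
|L| − L_z,max = (2√3 − 3)ℏ ≈ 0.4641ℏ.

7 values; θ_min ≈ 30.00°; |L|−L_z,max ≈ 0.4641ℏ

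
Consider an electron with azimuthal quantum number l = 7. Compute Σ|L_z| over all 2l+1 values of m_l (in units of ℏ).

Σ|L_z| = 56 ℏ

The allowed m_l values are -7, -6, -5, -4, -3, -2, -1, 0, 1, 2, 3, 4, 5, 6, 7.
Σ|m_l| = 2(1+2+…+7) = 56.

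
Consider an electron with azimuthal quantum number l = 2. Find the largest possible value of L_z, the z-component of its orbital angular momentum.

L_z,max = 2ℏ

L_z = m_l ℏ with m_l ∈ {−2, …, 2}; the maximum is m_l = 2.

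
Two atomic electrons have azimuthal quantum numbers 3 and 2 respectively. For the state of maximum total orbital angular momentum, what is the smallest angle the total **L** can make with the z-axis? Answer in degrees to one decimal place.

The total orbital quantum number L ranges from |l₁ − l₂| to l₁ + l₂ in integer steps.
Allowed values: L = 1, 2, 3, 4, 5.
The maximum is L = 5, with |L_tot| = ℏ√(5·6) = √30 ℏ.
The minimum angle with z is arccos(5/√30) ≈ 24.1°.

θ_min ≈ 24.1°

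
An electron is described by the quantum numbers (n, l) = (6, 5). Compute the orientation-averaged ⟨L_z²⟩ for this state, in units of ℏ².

⟨L_z²⟩ = 10 ℏ²

m_l runs from −5 to 5, i.e. {-5, -4, -3, -2, -1, 0, 1, 2, 3, 4, 5}.
⟨L_z²⟩ = ℏ²·l(l+1)/3 = 10ℏ².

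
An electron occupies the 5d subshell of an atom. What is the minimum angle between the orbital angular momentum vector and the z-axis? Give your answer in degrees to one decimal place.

The 5d subshell has l = 2.
|L| = ℏ√(l(l+1)) = √6 ℏ.
The smallest angle corresponds to the largest L_z, i.e. m_l = l = 2, giving L_z = 2ℏ.
cos θ_min = 2/√6, so θ_min ≈ 35.3°.

θ_min ≈ 35.3°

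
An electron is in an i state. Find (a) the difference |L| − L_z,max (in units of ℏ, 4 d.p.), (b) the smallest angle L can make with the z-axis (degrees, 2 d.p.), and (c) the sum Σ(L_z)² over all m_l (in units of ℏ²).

I corresponds to l = 6.
|L| − L_z,max = (√42 − 6)ℏ ≈ 0.4807ℏ.
cos θ_min = 6/√42, so θ_min ≈ 22.21°.
Σ m_l² = 182, so Σ(L_z)² = 182 ℏ².

|L|−L_z,max ≈ 0.4807ℏ; θ_min ≈ 22.21°; Σ(L_z)² = 182 ℏ²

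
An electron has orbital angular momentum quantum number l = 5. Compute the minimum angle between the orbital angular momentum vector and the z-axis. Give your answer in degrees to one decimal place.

|L|² = l(l+1)ℏ² = 30ℏ², so |L| = √30 ℏ.
The smallest angle corresponds to the largest L_z, i.e. m_l = l = 5, giving L_z = 5ℏ.
cos θ_min = 5/√30, so θ_min ≈ 24.1°.

θ_min ≈ 24.1°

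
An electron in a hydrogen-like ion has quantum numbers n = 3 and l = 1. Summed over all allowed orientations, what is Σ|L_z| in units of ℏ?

Σ|L_z| = 2 ℏ

The allowed m_l values are -1, 0, 1.
Σ|m_l| = 2·1(1+1)/2 = 2.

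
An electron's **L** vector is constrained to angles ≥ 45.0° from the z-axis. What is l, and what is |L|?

cos²θ_min = l/(l+1) = 0.5000.
Solving: l = 1.
Then |L| = ℏ√(1·2) = √2 ℏ.

l = 1, |L| = √2 ℏ ≈ 1.414ℏ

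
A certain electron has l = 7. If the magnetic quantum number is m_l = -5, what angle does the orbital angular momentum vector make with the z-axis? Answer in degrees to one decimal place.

θ ≈ 131.9°

|L| = ℏ√(l(l+1)) = 2√14 ℏ.
L_z = m_l ℏ = −5ℏ.
cos θ = L_z/|L| = -5/√56, so θ ≈ 131.9°.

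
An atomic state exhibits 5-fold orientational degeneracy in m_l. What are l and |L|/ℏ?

Since there are 2l+1 = 5 values of m_l, l = 2.
Then |L| = √(l(l+1)) ℏ = √6 ℏ.

l = 2, |L| = √6 ℏ ≈ 2.449ℏ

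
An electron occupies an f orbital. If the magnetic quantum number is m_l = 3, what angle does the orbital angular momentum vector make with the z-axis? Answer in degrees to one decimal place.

θ ≈ 30.0°

An f state has l = 3.
|L| = ℏ√(l(l+1)) = 2√3 ℏ.
L_z = m_l ℏ = 3ℏ.
cos θ = L_z/|L| = 3/√12, so θ ≈ 30.0°.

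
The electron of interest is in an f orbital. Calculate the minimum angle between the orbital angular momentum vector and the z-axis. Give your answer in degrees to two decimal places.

θ_min ≈ 30.00°

An f state has l = 3.
|L| = √(l(l+1)) ℏ = 2√3 ℏ.
The smallest angle corresponds to the largest L_z, i.e. m_l = l = 3, giving L_z = 3ℏ.
cos θ_min = 3/√12, so θ_min ≈ 30.00°.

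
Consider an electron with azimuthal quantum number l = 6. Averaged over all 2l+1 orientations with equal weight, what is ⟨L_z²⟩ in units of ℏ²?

⟨L_z²⟩ = 14 ℏ²

The allowed m_l values are -6, -5, -4, -3, -2, -1, 0, 1, 2, 3, 4, 5, 6.
⟨L_z²⟩ = ℏ²·l(l+1)/3 = 14ℏ².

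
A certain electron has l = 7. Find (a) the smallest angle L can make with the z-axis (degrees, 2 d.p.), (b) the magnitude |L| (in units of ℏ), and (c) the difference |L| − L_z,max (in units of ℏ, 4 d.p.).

cos θ_min = 7/√56, so θ_min ≈ 20.70°.
|L| = ℏ√(7·8) = 2√14 ℏ ≈ 7.483ℏ.
|L| − L_z,max = (2√14 − 7)ℏ ≈ 0.4833ℏ.

θ_min ≈ 20.70°; |L| = 2√14 ℏ ≈ 7.483ℏ; |L|−L_z,max ≈ 0.4833ℏ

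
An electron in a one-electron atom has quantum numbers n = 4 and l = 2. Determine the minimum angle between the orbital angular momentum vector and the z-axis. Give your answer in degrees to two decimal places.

|L| = ℏ√(l(l+1)) = √6 ℏ.
The smallest angle corresponds to the largest L_z, i.e. m_l = l = 2, giving L_z = 2ℏ.
cos θ_min = 2/√6, so θ_min ≈ 35.26°.

θ_min ≈ 35.26°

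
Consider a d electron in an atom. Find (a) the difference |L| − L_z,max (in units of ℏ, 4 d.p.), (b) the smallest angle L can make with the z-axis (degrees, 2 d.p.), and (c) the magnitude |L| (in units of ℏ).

D corresponds to l = 2.
|L| − L_z,max = (√6 − 2)ℏ ≈ 0.4495ℏ.
cos θ_min = 2/√6, so θ_min ≈ 35.26°.
|L| = ℏ√(2·3) = √6 ℏ ≈ 2.449ℏ.

|L|−L_z,max ≈ 0.4495ℏ; θ_min ≈ 35.26°; |L| = √6 ℏ ≈ 2.449ℏ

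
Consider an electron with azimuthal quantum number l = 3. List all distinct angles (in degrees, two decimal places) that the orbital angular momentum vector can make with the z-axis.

|L| = √(l(l+1)) ℏ = 2√3 ℏ.
cos θ = m_l/√12 for each m_l ∈ {-3, -2, -1, 0, 1, 2, 3}.

θ ∈ {30.00°, 54.74°, 73.22°, 90.00°, 106.78°, 125.26°, 150.00°}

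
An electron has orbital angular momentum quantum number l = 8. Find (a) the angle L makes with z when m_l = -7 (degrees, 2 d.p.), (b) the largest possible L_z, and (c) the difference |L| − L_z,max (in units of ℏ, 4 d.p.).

θ(m_l=-7) ≈ 145.58°; L_z,max = 8ℏ; |L|−L_z,max ≈ 0.4853ℏ

For m_l = -7: cos θ = -7/√72, θ ≈ 145.58°.
L_z,max = lℏ = 8ℏ.
|L| − L_z,max = (6√2 − 8)ℏ ≈ 0.4853ℏ.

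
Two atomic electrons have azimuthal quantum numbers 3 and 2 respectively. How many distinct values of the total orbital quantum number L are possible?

5

Angular momentum addition gives L = |l₁ − l₂|, …, l₁ + l₂.
L ∈ {1, 2, 3, 4, 5}.
That is 5 values.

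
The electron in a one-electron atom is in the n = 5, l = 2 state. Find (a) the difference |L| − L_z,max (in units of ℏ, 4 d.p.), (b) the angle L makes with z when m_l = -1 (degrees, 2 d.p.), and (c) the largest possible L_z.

|L|−L_z,max ≈ 0.4495ℏ; θ(m_l=-1) ≈ 114.09°; L_z,max = 2ℏ

|L| − L_z,max = (√6 − 2)ℏ ≈ 0.4495ℏ.
For m_l = -1: cos θ = -1/√6, θ ≈ 114.09°.
L_z,max = lℏ = 2ℏ.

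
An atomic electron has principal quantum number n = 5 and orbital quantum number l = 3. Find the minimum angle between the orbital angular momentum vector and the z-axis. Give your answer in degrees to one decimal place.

θ_min ≈ 30.0°

|L| = ℏ√(l(l+1)) = 2√3 ℏ.
The smallest angle corresponds to the largest L_z, i.e. m_l = l = 3, giving L_z = 3ℏ.
cos θ_min = 3/√12, so θ_min ≈ 30.0°.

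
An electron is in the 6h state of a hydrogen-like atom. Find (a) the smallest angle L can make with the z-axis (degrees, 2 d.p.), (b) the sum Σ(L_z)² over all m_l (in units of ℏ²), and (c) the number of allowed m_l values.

θ_min ≈ 24.09°; Σ(L_z)² = 110 ℏ²; 11 values

For 6h, l = 5.
cos θ_min = 5/√30, so θ_min ≈ 24.09°.
Σ m_l² = 110, so Σ(L_z)² = 110 ℏ².
There are 2l+1 = 11 values of m_l.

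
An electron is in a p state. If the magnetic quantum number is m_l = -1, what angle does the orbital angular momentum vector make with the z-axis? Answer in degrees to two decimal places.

θ ≈ 135.00°

The letter p corresponds to l = 1.
|L| = ℏ√(l(l+1)) = √2 ℏ.
L_z = m_l ℏ = −1ℏ.
cos θ = L_z/|L| = -1/√2, so θ ≈ 135.00°.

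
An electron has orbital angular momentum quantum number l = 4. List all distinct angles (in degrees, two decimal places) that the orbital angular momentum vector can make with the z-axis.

θ ∈ {26.57°, 47.87°, 63.43°, 77.08°, 90.00°, 102.92°, 116.57°, 132.13°, 153.43°}

|L| = ℏ√(l(l+1)) = 2√5 ℏ.
cos θ = m_l/√20 for each m_l ∈ {-4, -3, -2, -1, 0, 1, 2, 3, 4}.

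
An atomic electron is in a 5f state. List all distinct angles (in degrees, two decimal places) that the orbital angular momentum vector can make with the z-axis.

θ ∈ {30.00°, 54.74°, 73.22°, 90.00°, 106.78°, 125.26°, 150.00°}

5f means n = 5, l = 3.
|L| = √(l(l+1)) ℏ = 2√3 ℏ.
cos θ = m_l/√12 for each m_l ∈ {-3, -2, -1, 0, 1, 2, 3}.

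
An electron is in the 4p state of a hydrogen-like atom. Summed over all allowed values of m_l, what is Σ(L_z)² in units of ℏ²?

The 4p subshell has l = 1.
The allowed m_l values are -1, 0, 1.
Σ m_l² = l(l+1)(2l+1)/3 = 1·2·3/3 = 2.

Σ(L_z)² = 2 ℏ²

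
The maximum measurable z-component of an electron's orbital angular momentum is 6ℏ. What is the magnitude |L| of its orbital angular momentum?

L_z,max = lℏ, so l = 6.
|L| = ℏ√(l(l+1)) = √42 ℏ.

|L| = √42 ℏ ≈ 6.481ℏ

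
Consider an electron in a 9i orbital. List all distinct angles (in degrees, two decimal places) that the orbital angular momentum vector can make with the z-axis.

The 9i subshell has l = 6.
|L| = √(l(l+1)) ℏ = √42 ℏ.
cos θ = m_l/√42 for each m_l ∈ {-6, -5, -4, -3, -2, -1, 0, 1, 2, 3, 4, 5, 6}.

θ ∈ {22.21°, 39.51°, 51.89°, 62.42°, 72.02°, 81.12°, 90.00°, 98.88°, 107.98°, 117.58°, 128.11°, 140.49°, 157.79°}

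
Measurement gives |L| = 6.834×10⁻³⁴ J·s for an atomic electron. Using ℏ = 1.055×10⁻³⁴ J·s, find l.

l = 6

Dividing by ℏ: |L|/ℏ ≈ 6.478.
Set l(l+1) = 41.96; the integer solution is l = 6.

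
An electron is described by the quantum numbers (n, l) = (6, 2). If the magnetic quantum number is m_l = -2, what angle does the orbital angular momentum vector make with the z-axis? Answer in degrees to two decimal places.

|L|² = l(l+1)ℏ² = 6ℏ², so |L| = √6 ℏ.
L_z = m_l ℏ = −2ℏ.
cos θ = L_z/|L| = -2/√6, so θ ≈ 144.74°.

θ ≈ 144.74°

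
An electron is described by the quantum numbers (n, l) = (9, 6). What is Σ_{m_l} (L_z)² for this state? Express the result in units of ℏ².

m_l ∈ {-6, -5, -4, -3, -2, -1, 0, 1, 2, 3, 4, 5, 6}.
Σ m_l² = l(l+1)(2l+1)/3 = 6·7·13/3 = 182.

Σ(L_z)² = 182 ℏ²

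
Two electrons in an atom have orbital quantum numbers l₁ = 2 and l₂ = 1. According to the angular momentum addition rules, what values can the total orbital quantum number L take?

L runs from |2 − 1| = 1 to 2 + 1 = 3.
So L can be 1, 2, 3.

L = 1, 2, 3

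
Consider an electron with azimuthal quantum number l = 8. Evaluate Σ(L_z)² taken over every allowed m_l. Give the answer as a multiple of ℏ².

Σ(L_z)² = 408 ℏ²

m_l ∈ {-8, -7, -6, -5, -4, -3, -2, -1, 0, 1, 2, 3, 4, 5, 6, 7, 8}.
Σ m_l² = l(l+1)(2l+1)/3 = 8·9·17/3 = 408.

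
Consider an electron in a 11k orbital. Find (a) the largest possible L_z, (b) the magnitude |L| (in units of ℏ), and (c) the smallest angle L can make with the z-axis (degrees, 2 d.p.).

L_z,max = 7ℏ; |L| = 2√14 ℏ ≈ 7.483ℏ; θ_min ≈ 20.70°

For 11k, l = 7.
L_z,max = lℏ = 7ℏ.
|L| = ℏ√(7·8) = 2√14 ℏ ≈ 7.483ℏ.
cos θ_min = 7/√56, so θ_min ≈ 20.70°.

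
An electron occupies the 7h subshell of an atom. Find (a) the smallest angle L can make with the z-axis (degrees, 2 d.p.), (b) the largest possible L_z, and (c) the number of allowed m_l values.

θ_min ≈ 24.09°; L_z,max = 5ℏ; 11 values

The 7h subshell has l = 5.
cos θ_min = 5/√30, so θ_min ≈ 24.09°.
L_z,max = lℏ = 5ℏ.
There are 2l+1 = 11 values of m_l.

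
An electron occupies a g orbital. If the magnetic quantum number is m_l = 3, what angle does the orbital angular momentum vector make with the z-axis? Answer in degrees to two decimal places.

θ ≈ 47.87°

For a g orbital, l = 4.
|L| = √(l(l+1)) ℏ = 2√5 ℏ.
L_z = m_l ℏ = 3ℏ.
cos θ = L_z/|L| = 3/√20, so θ ≈ 47.87°.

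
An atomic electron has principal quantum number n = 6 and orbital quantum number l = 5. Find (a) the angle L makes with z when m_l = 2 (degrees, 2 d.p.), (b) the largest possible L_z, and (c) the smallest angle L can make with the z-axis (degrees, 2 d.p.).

For m_l = 2: cos θ = 2/√30, θ ≈ 68.58°.
L_z,max = lℏ = 5ℏ.
cos θ_min = 5/√30, so θ_min ≈ 24.09°.

θ(m_l=2) ≈ 68.58°; L_z,max = 5ℏ; θ_min ≈ 24.09°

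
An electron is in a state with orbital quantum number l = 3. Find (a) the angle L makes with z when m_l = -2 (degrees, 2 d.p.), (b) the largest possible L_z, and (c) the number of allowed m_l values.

θ(m_l=-2) ≈ 125.26°; L_z,max = 3ℏ; 7 values

For m_l = -2: cos θ = -2/√12, θ ≈ 125.26°.
L_z,max = lℏ = 3ℏ.
There are 2l+1 = 7 values of m_l.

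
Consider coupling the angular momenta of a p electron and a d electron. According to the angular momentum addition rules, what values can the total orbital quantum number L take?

L runs from |1 − 2| = 1 to 1 + 2 = 3.
L ∈ {1, 2, 3}.

L = 1, 2, 3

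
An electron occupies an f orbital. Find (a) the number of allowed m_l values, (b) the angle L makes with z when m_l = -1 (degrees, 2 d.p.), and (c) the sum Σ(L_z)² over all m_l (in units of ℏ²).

7 values; θ(m_l=-1) ≈ 106.78°; Σ(L_z)² = 28 ℏ²

An f state has l = 3.
There are 2l+1 = 7 values of m_l.
For m_l = -1: cos θ = -1/√12, θ ≈ 106.78°.
Σ m_l² = 28, so Σ(L_z)² = 28 ℏ².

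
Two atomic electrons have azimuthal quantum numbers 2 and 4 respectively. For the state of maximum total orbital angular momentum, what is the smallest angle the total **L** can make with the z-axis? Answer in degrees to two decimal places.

L runs from |2 − 4| = 2 to 2 + 4 = 6.
So L can be 2, 3, 4, 5, 6.
The maximum is L = 6, with |L_tot| = ℏ√(6·7) = √42 ℏ.
The minimum angle with z is arccos(6/√42) ≈ 22.21°.

θ_min ≈ 22.21°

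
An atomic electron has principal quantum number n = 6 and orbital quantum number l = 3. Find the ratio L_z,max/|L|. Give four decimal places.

|L| = 2√3 ℏ ≈ 3.4641ℏ, while L_z,max = lℏ = 3ℏ.
L_z,max/|L| = 3/√12 = 0.8660.

L_z,max/|L| = 0.8660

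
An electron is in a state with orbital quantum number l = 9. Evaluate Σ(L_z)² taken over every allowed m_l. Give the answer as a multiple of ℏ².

Σ(L_z)² = 570 ℏ²

m_l ∈ {-9, -8, -7, -6, -5, -4, -3, -2, -1, 0, 1, 2, 3, 4, 5, 6, 7, 8, 9}.
Σ m_l² = l(l+1)(2l+1)/3 = 9·10·19/3 = 570.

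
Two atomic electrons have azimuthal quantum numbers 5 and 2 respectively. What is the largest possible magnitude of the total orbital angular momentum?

|L_tot|_max = 2√14 ℏ ≈ 7.483ℏ

L runs from |5 − 2| = 3 to 5 + 2 = 7.
So L can be 3, 4, 5, 6, 7.
The largest magnitude corresponds to L = 7: |L_tot| = ℏ√(7·8) = 2√14 ℏ.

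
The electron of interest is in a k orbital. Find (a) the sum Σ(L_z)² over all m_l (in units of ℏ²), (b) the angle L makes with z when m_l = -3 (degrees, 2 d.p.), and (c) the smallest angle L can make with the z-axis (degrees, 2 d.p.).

A k state has l = 7.
Σ m_l² = 280, so Σ(L_z)² = 280 ℏ².
For m_l = -3: cos θ = -3/√56, θ ≈ 113.63°.
cos θ_min = 7/√56, so θ_min ≈ 20.70°.

Σ(L_z)² = 280 ℏ²; θ(m_l=-3) ≈ 113.63°; θ_min ≈ 20.70°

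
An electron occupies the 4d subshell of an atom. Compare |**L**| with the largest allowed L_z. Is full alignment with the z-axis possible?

For 4d, l = 2.
|L| = √6 ℏ ≈ 2.4495ℏ, while L_z,max = lℏ = 2ℏ.
Since |L| > L_z,max, the vector can never point exactly along z; the closest it comes is θ_min = arccos(2/√6) ≈ 35.3°.

No: L_z,max = 2ℏ < |L| = √6 ℏ ≈ 2.449ℏ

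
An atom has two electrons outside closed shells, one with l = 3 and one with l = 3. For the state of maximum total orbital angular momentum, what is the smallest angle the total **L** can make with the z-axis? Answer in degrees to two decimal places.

θ_min ≈ 22.21°

Angular momentum addition gives L = |l₁ − l₂|, …, l₁ + l₂.
L ∈ {0, 1, 2, 3, 4, 5, 6}.
The maximum is L = 6, with |L_tot| = ℏ√(6·7) = √42 ℏ.
The minimum angle with z is arccos(6/√42) ≈ 22.21°.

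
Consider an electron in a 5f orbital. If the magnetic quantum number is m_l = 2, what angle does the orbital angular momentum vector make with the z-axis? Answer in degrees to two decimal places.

5f means n = 5, l = 3.
|L| = ℏ√(l(l+1)) = 2√3 ℏ.
L_z = m_l ℏ = 2ℏ.
cos θ = L_z/|L| = 2/√12, so θ ≈ 54.74°.

θ ≈ 54.74°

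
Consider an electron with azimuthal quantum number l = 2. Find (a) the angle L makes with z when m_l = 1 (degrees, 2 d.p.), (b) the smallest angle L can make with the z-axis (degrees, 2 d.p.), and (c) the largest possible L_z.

For m_l = 1: cos θ = 1/√6, θ ≈ 65.91°.
cos θ_min = 2/√6, so θ_min ≈ 35.26°.
L_z,max = lℏ = 2ℏ.

θ(m_l=1) ≈ 65.91°; θ_min ≈ 35.26°; L_z,max = 2ℏ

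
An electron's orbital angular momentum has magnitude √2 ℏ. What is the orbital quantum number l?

l = 1

Since |L|² = l(l+1)ℏ², l(l+1) = 2.
l² + l − 2 = 0 ⇒ l = 1.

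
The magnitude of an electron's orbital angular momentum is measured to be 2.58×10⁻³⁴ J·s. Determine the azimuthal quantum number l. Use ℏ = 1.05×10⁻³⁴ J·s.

l = 2

|L|/ℏ = (2.58×10⁻³⁴)/(1.05×10⁻³⁴) ≈ 2.457.
Set l(l+1) = 6.04; the integer solution is l = 2.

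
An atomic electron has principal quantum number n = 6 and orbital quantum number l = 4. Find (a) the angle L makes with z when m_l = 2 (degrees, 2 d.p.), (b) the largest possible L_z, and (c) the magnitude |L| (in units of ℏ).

For m_l = 2: cos θ = 2/√20, θ ≈ 63.43°.
L_z,max = lℏ = 4ℏ.
|L| = ℏ√(4·5) = 2√5 ℏ ≈ 4.472ℏ.

θ(m_l=2) ≈ 63.43°; L_z,max = 4ℏ; |L| = 2√5 ℏ ≈ 4.472ℏ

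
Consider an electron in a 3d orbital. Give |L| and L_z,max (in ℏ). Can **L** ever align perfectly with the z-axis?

No: L_z,max = 2ℏ < |L| = √6 ℏ ≈ 2.449ℏ

The 3d subshell has l = 2.
|L| = √6 ℏ ≈ 2.4495ℏ, while L_z,max = lℏ = 2ℏ.
Since |L| > L_z,max, the vector can never point exactly along z; the closest it comes is θ_min = arccos(2/√6) ≈ 35.3°.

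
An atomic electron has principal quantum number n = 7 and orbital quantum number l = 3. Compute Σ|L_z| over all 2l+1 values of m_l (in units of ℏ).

The allowed m_l values are -3, -2, -1, 0, 1, 2, 3.
Σ|m_l| = l(l+1) = 12.

Σ|L_z| = 12 ℏ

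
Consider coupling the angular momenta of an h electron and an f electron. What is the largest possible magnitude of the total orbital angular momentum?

Angular momentum addition gives L = |l₁ − l₂|, …, l₁ + l₂.
So L can be 2, 3, 4, 5, 6, 7, 8.
The largest magnitude corresponds to L = 8: |L_tot| = ℏ√(8·9) = 6√2 ℏ.

|L_tot|_max = 6√2 ℏ ≈ 8.485ℏ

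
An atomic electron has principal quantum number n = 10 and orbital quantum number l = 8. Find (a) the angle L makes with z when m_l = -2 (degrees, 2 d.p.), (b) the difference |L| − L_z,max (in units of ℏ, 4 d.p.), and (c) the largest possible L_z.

For m_l = -2: cos θ = -2/√72, θ ≈ 103.63°.
|L| − L_z,max = (6√2 − 8)ℏ ≈ 0.4853ℏ.
L_z,max = lℏ = 8ℏ.

θ(m_l=-2) ≈ 103.63°; |L|−L_z,max ≈ 0.4853ℏ; L_z,max = 8ℏ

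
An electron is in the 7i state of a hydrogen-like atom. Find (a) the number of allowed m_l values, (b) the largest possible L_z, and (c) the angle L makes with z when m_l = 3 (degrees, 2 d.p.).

7i means n = 7, l = 6.
There are 2l+1 = 13 values of m_l.
L_z,max = lℏ = 6ℏ.
For m_l = 3: cos θ = 3/√42, θ ≈ 62.42°.

13 values; L_z,max = 6ℏ; θ(m_l=3) ≈ 62.42°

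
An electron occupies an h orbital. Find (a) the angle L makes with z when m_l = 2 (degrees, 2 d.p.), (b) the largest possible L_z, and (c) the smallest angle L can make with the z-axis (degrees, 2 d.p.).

θ(m_l=2) ≈ 68.58°; L_z,max = 5ℏ; θ_min ≈ 24.09°

H corresponds to l = 5.
For m_l = 2: cos θ = 2/√30, θ ≈ 68.58°.
L_z,max = lℏ = 5ℏ.
cos θ_min = 5/√30, so θ_min ≈ 24.09°.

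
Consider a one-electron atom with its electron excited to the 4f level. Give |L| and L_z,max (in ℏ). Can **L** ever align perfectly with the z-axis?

The 4f level has l = 3.
|L| = 2√3 ℏ ≈ 3.4641ℏ, while L_z,max = lℏ = 3ℏ.
Since |L| > L_z,max, the vector can never point exactly along z; the closest it comes is θ_min = arccos(3/√12) ≈ 30.0°.

No: L_z,max = 3ℏ < |L| = 2√3 ℏ ≈ 3.464ℏ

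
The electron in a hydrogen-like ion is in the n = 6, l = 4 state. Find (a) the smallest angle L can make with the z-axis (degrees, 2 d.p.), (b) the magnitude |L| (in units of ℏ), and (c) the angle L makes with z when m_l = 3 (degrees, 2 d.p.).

θ_min ≈ 26.57°; |L| = 2√5 ℏ ≈ 4.472ℏ; θ(m_l=3) ≈ 47.87°

cos θ_min = 4/√20, so θ_min ≈ 26.57°.
|L| = ℏ√(4·5) = 2√5 ℏ ≈ 4.472ℏ.
For m_l = 3: cos θ = 3/√20, θ ≈ 47.87°.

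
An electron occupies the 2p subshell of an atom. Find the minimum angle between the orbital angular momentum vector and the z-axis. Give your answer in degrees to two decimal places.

The 2p subshell has l = 1.
|L| = ℏ√(l(l+1)) = √2 ℏ.
The smallest angle corresponds to the largest L_z, i.e. m_l = l = 1, giving L_z = 1ℏ.
cos θ_min = 1/√2, so θ_min ≈ 45.00°.

θ_min ≈ 45.00°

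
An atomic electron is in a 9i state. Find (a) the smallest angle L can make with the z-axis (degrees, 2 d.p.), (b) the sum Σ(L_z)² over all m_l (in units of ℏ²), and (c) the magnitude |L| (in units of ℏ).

For 9i, l = 6.
cos θ_min = 6/√42, so θ_min ≈ 22.21°.
Σ m_l² = 182, so Σ(L_z)² = 182 ℏ².
|L| = ℏ√(6·7) = √42 ℏ ≈ 6.481ℏ.

θ_min ≈ 22.21°; Σ(L_z)² = 182 ℏ²; |L| = √42 ℏ ≈ 6.481ℏ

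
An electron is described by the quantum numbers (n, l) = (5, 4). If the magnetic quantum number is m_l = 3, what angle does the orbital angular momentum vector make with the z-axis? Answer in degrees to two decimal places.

|L| = √(l(l+1)) ℏ = 2√5 ℏ.
L_z = m_l ℏ = 3ℏ.
cos θ = L_z/|L| = 3/√20, so θ ≈ 47.87°.

θ ≈ 47.87°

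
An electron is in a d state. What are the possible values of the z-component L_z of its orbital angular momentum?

L_z ∈ {−2ℏ, −ℏ, 0, ℏ, 2ℏ}

D corresponds to l = 2.
L_z = m_l ℏ with m_l ranging from −l to +l in integer steps.
For l = 2: m_l ∈ {-2, -1, 0, 1, 2}.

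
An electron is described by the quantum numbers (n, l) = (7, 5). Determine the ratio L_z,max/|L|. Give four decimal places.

|L| = √30 ℏ ≈ 5.4772ℏ, while L_z,max = lℏ = 5ℏ.
L_z,max/|L| = 5/√30 = 0.9129.

L_z,max/|L| = 0.9129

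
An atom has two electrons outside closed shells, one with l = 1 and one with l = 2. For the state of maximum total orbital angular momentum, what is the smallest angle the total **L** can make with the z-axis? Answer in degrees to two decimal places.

θ_min ≈ 30.00°

L runs from |1 − 2| = 1 to 1 + 2 = 3.
Allowed values: L = 1, 2, 3.
The maximum is L = 3, with |L_tot| = ℏ√(3·4) = 2√3 ℏ.
The minimum angle with z is arccos(3/√12) ≈ 30.00°.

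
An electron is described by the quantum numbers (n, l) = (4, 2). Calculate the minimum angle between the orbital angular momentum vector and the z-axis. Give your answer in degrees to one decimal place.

θ_min ≈ 35.3°

|L|² = l(l+1)ℏ² = 6ℏ², so |L| = √6 ℏ.
The smallest angle corresponds to the largest L_z, i.e. m_l = l = 2, giving L_z = 2ℏ.
cos θ_min = 2/√6, so θ_min ≈ 35.3°.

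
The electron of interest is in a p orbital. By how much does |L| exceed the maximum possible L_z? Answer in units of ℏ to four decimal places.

|L| − L_z,max ≈ 0.4142ℏ

For a p orbital, l = 1.
|L| = √2 ℏ ≈ 1.4142ℏ, while L_z,max = lℏ = 1ℏ.
The difference is (√2 − 1)ℏ ≈ 0.4142ℏ.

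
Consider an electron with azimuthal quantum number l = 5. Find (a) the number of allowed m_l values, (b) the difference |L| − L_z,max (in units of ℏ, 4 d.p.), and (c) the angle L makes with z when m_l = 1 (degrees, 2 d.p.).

11 values; |L|−L_z,max ≈ 0.4772ℏ; θ(m_l=1) ≈ 79.48°

There are 2l+1 = 11 values of m_l.
|L| − L_z,max = (√30 − 5)ℏ ≈ 0.4772ℏ.
For m_l = 1: cos θ = 1/√30, θ ≈ 79.48°.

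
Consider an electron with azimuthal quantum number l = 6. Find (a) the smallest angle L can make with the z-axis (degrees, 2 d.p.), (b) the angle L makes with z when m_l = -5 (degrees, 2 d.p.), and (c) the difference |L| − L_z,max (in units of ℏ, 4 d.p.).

θ_min ≈ 22.21°; θ(m_l=-5) ≈ 140.49°; |L|−L_z,max ≈ 0.4807ℏ

cos θ_min = 6/√42, so θ_min ≈ 22.21°.
For m_l = -5: cos θ = -5/√42, θ ≈ 140.49°.
|L| − L_z,max = (√42 − 6)ℏ ≈ 0.4807ℏ.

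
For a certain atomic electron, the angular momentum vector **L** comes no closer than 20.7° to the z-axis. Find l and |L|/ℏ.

cos²θ_min = l/(l+1) = 0.8751.
Thus l = 0.8751/(1 − 0.8751) ≈ 7.
Then |L| = ℏ√(7·8) = 2√14 ℏ.

l = 7, |L| = 2√14 ℏ ≈ 7.483ℏ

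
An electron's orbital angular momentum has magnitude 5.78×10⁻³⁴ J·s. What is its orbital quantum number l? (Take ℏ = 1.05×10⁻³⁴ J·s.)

l = 5

In units of ℏ, |L| ≈ 5.505.
(|L|/ℏ)² = l(l+1) ≈ 30.30 ⇒ l = 5.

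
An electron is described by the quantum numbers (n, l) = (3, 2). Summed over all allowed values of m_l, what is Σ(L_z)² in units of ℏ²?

The allowed m_l values are -2, -1, 0, 1, 2.
Σ m_l² = l(l+1)(2l+1)/3 = 2·3·5/3 = 10.

Σ(L_z)² = 10 ℏ²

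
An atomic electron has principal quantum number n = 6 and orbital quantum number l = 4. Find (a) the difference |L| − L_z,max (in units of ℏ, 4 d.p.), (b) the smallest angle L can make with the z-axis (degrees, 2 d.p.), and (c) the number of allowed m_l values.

|L|−L_z,max ≈ 0.4721ℏ; θ_min ≈ 26.57°; 9 values

|L| − L_z,max = (2√5 − 4)ℏ ≈ 0.4721ℏ.
cos θ_min = 4/√20, so θ_min ≈ 26.57°.
There are 2l+1 = 9 values of m_l.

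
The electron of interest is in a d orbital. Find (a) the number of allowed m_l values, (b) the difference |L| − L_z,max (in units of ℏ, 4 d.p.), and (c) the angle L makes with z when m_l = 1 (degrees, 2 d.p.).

For a d orbital, l = 2.
There are 2l+1 = 5 values of m_l.
|L| − L_z,max = (√6 − 2)ℏ ≈ 0.4495ℏ.
For m_l = 1: cos θ = 1/√6, θ ≈ 65.91°.

5 values; |L|−L_z,max ≈ 0.4495ℏ; θ(m_l=1) ≈ 65.91°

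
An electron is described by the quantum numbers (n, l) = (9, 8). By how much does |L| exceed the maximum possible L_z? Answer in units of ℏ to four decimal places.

|L| − L_z,max ≈ 0.4853ℏ

|L| = 6√2 ℏ ≈ 8.4853ℏ, while L_z,max = lℏ = 8ℏ.
The difference is (6√2 − 8)ℏ ≈ 0.4853ℏ.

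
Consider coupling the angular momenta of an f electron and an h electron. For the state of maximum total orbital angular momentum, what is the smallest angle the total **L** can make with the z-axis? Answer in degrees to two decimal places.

L runs from |3 − 5| = 2 to 3 + 5 = 8.
Allowed values: L = 2, 3, 4, 5, 6, 7, 8.
The maximum is L = 8, with |L_tot| = ℏ√(8·9) = 6√2 ℏ.
The minimum angle with z is arccos(8/√72) ≈ 19.47°.

θ_min ≈ 19.47°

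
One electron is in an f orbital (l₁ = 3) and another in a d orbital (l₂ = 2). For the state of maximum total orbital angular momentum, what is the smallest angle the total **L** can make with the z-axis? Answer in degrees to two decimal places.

θ_min ≈ 24.09°

Angular momentum addition gives L = |l₁ − l₂|, …, l₁ + l₂.
Allowed values: L = 1, 2, 3, 4, 5.
The maximum is L = 5, with |L_tot| = ℏ√(5·6) = √30 ℏ.
The minimum angle with z is arccos(5/√30) ≈ 24.09°.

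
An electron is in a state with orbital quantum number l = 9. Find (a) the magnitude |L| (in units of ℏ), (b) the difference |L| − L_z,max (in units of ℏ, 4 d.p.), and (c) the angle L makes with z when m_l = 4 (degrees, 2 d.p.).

|L| = 3√10 ℏ ≈ 9.487ℏ; |L|−L_z,max ≈ 0.4868ℏ; θ(m_l=4) ≈ 65.06°

|L| = ℏ√(9·10) = 3√10 ℏ ≈ 9.487ℏ.
|L| − L_z,max = (3√10 − 9)ℏ ≈ 0.4868ℏ.
For m_l = 4: cos θ = 4/√90, θ ≈ 65.06°.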